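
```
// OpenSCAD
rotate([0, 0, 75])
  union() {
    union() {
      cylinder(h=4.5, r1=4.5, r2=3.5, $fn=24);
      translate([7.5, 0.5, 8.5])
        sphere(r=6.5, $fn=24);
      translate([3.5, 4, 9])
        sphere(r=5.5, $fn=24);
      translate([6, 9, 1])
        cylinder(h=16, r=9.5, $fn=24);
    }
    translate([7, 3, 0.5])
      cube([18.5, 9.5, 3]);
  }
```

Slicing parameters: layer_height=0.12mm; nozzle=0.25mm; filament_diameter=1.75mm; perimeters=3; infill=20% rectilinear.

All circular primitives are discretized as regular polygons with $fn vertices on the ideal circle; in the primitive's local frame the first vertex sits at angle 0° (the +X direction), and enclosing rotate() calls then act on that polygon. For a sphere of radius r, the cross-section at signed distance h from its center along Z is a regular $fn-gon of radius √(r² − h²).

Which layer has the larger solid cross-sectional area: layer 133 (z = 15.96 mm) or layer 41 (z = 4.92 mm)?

layer 41 (z = 4.92 mm)

Layer 133 (z = 15.96): the cone is not intersected at this z (z outside [0, 4.5]); the sphere at (7.5, 0.5) is absent (|z−center|=7.460 > r=6.5); the sphere at (3.5, 4) is absent (|z−center|=6.960 > r=5.5); the r=9.5 cylinder at (6, 9) gives a regular 24-gon of circumradius 9.5 (constant along its height) (area = (24/2)·9.500²·sin(360°/24) = 280.30 mm²); Taking the union: only the r=9.5 cylinder at (6, 9) is present, so the union is just that shape — area = 280.30 mm²; the cube at (7, 3) is absent (z outside [0.5, 3.5]); Combining (union): only the result so far is present, so the union is just that shape — area = 280.30 mm²; (rotated 75° about Z; rotation is an isometry so areas/perimeters/island counts are preserved). So its area = 280.30 mm². Layer 41 (z = 4.92): the cone is absent (z outside [0, 4.5]); the sphere at (7.5, 0.5): section is a regular 24-gon, circumradius = √(r²−h²) = √(6.5²−3.58²) = 5.425 (area = (24/2)·5.425²·sin(360°/24) = 91.42 mm²); the sphere at (3.5, 4): section is a regular 24-gon, circumradius = √(r²−h²) = √(5.5²−4.08²) = 3.688 (area = (24/2)·3.688²·sin(360°/24) = 42.25 mm²); the cylinder at (6, 9): section is a regular 24-gon, circumradius r=9.5 (area = (24/2)·9.500²·sin(360°/24) = 280.30 mm²); Combining (union): the regions partially overlap — summed areas 413.97 mm² minus the doubly-counted overlap 90.92 mm² gives 323.05 mm² — area = 323.05 mm²; the cube at (7, 3) is absent (z outside [0.5, 3.5]); Merging all regions: only the result so far is present, so the union is just that shape — area = 323.05 mm²; (whole slice rotated 75° about Z — lengths, areas and connectivity unchanged). So its area = 323.05 mm². Layer 41 is larger (323.05 vs 280.30 mm²).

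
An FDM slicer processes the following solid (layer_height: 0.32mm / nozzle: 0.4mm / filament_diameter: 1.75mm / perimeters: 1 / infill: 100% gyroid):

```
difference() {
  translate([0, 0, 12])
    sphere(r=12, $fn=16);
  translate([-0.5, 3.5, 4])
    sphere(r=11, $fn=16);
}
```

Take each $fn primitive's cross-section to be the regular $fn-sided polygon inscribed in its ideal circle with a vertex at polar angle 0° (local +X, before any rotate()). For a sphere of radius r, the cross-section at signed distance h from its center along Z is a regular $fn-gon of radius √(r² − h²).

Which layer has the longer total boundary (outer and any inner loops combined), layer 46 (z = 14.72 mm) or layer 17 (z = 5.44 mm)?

Layer 46 (z = 14.72): the r=12 sphere slices to a regular 16-gon of circumradius 11.688 (√(r²−h²) with h=2.72 from center) (perimeter = 2·16·11.688·sin(180°/16) = 72.96 mm); the r=11 sphere at (-0.5, 3.5) slices to a regular 16-gon of circumradius 2.466 (√(r²−h²) with h=10.72 from center) (perimeter = 2·16·2.466·sin(180°/16) = 15.40 mm); Subtracting the remaining from the first: starting from the r=12 sphere, the r=11 sphere at (-0.5, 3.5) lies wholly inside it (removes its full 18.62 mm² and its 15.40 mm outline becomes a hole wall) — boundary (outer + 1 inner loop) = 88.36 mm. So its perimeter = 88.36 mm. Layer 17 (z = 5.44): the r=12 sphere contributes a regular 16-gon of circumradius √(12²−6.56²) = 10.048 (perimeter = 2·16·10.048·sin(180°/16) = 62.73 mm); the sphere at (-0.5, 3.5): section is a regular 16-gon, circumradius = √(r²−h²) = √(11²−1.44²) = 10.905 (perimeter = 2·16·10.905·sin(180°/16) = 68.08 mm); Subtracting the remaining from the first: starting from the r=12 sphere, the r=11 sphere at (-0.5, 3.5) partially overlaps it — only the 261.64 mm² overlap (of its 364.09 mm²) is removed, clipping the outline — boundary = 55.50 mm. So its perimeter = 55.50 mm. Layer 46 is larger (88.36 vs 55.50 mm).

layer 46 (z = 14.72 mm)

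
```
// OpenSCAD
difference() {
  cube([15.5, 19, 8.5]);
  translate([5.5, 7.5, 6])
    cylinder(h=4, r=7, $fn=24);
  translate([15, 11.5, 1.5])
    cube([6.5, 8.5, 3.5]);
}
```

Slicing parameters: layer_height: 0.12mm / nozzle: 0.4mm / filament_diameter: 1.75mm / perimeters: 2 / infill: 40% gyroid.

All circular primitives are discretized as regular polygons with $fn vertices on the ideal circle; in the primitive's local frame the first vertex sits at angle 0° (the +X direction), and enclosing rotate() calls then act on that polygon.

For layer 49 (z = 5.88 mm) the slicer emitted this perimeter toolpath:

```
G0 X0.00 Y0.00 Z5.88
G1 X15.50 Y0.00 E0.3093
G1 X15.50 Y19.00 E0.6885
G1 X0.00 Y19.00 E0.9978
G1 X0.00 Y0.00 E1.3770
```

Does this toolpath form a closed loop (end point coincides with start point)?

yes

Start point (G0): (0.00, 0.00). End point (last G1): the path returns to the start — closed.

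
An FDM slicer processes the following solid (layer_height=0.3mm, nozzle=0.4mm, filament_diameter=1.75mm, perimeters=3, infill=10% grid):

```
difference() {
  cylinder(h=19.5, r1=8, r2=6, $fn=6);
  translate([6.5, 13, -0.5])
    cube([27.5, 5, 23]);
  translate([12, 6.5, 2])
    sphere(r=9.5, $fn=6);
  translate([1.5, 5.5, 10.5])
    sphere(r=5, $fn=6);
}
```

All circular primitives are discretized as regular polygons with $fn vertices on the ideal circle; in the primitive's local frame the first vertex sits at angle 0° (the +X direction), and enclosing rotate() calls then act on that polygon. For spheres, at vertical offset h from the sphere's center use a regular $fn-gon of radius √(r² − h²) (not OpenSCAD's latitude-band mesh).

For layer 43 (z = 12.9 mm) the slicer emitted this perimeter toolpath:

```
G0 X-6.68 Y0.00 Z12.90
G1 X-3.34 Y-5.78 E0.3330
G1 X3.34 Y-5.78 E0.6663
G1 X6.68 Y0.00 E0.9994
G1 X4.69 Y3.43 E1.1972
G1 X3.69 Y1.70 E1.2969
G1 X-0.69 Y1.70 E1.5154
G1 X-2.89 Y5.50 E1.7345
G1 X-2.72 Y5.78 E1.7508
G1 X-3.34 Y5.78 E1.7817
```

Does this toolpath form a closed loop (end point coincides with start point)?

no

Start point (G0): (-6.68, 0.00). End point (last G1): the path does not return to the start — open.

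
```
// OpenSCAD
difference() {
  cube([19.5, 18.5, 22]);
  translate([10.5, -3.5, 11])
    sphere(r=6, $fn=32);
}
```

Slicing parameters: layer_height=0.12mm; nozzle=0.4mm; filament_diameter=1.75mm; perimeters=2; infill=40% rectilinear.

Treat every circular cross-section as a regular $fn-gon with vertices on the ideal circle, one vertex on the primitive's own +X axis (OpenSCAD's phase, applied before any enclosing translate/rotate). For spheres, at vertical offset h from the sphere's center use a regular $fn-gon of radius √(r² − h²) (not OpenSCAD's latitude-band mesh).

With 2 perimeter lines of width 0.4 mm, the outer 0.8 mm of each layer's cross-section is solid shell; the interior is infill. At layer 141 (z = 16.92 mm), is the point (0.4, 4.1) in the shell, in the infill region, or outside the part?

At z = 16.92 mm: the 19.5×18.5 cube contributes its full rectangle; the r=6 sphere at (10.5, -3.5) contributes a regular 32-gon of circumradius √(6²−5.92²) = 0.977; Subtracting the remaining from the first: starting from the 19.5×18.5 cube, the r=6 sphere at (10.5, -3.5) misses the remaining region (no effect) — 1 connected region. Overall, the cross-section is a single solid region. The nearest boundary edge runs (0.00, 0.00)→(0.00, 18.50); distance from the point to it = 0.40 mm. The point is inside the cross-section, 0.40 mm from the nearest boundary — within the 0.8 mm shell band (2 × 0.4).

shell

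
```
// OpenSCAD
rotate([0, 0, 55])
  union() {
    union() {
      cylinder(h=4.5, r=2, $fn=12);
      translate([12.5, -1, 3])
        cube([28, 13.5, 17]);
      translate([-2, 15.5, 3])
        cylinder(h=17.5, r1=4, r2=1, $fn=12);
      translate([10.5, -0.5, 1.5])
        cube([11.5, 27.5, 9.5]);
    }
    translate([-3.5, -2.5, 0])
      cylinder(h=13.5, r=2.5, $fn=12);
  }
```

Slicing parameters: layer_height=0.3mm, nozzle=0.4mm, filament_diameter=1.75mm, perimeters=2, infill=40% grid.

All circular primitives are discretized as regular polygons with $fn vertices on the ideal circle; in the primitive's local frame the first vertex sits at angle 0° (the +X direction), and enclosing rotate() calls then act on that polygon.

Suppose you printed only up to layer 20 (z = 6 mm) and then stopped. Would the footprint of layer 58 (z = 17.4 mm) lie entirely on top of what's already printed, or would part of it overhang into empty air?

entirely on top

Compare the two slices. At z = 6: the cylinder is not intersected at this z (z outside [0, 4.5]); the cube at (12.5, -1) (footprint 28×13.5) is included at this height (area 378.00 mm²); the cone at (-2, 15.5) (r1=4→r2=1) has section circumradius 3.486 here — a regular 12-gon (area = (12/2)·3.486²·sin(360°/12) = 36.45 mm²); the 11.5×27.5 cube at (10.5, -0.5) contributes its full rectangle (area 316.25 mm²); Taking the union: the regions partially overlap — summed areas 730.70 mm² minus the doubly-counted overlap 123.50 mm² gives 607.20 mm² — area = 607.20 mm²; the r=2.5 cylinder at (-3.5, -2.5) gives a regular 12-gon of circumradius 2.5 (constant along its height) (area = (12/2)·2.500²·sin(360°/12) = 18.75 mm²); Combining (union): the 2 present regions are separate (no shared area or edge), so areas and boundary lengths simply add and each stays a separate island — area = 625.95 mm²; (rotated 55° about Z; rotation is an isometry so areas/perimeters/island counts are preserved). At z = 17.4: the cylinder does not reach this height (z outside [0, 4.5]); the 28×13.5 cube at (12.5, -1) contributes its full rectangle (area 378.00 mm²); the cone at (-2, 15.5): at t=0.823 of its height the radius interpolates to r₁+(r₂−r₁)t = 1.531, giving a regular 12-gon of that circumradius (area = (12/2)·1.531²·sin(360°/12) = 7.04 mm²); the cube at (10.5, -0.5) is not intersected at this z (z outside [1.5, 11]); Merging all regions: the 2 present regions are separate (no shared area or edge), so areas and boundary lengths simply add and each stays a separate island — area = 385.04 mm²; the cylinder at (-3.5, -2.5) is absent (z outside [0, 13.5]); Merging all regions: only that combined region is present, so the union is just that shape — area = 385.04 mm²; (rotated 55° about Z; rotation is an isometry so areas/perimeters/island counts are preserved). Checking containment: the cross-section at z = 17.4 is a subset of the cross-section at z = 6.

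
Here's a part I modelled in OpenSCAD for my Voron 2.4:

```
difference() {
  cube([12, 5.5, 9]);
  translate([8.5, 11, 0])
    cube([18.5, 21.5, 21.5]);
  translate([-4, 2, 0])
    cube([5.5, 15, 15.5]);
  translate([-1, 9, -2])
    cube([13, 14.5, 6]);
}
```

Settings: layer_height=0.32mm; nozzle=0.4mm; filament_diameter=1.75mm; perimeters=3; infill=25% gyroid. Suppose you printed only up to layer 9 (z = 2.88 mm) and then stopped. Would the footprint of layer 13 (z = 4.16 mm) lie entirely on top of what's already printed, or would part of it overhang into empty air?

Compare the two slices. At z = 2.88: the 12×5.5 cube contributes its full rectangle (area 66.00 mm²); the 18.5×21.5 cube at (8.5, 11) contributes its full rectangle (area 397.75 mm²); the cube at (-4, 2) is present — its section is the full 5.5×15 rectangle (area 82.50 mm²); the 13×14.5 cube at (-1, 9) contributes its full rectangle (area 188.50 mm²); After the difference (first − rest): starting from the 12×5.5 cube (66.00 mm²), the 18.5×21.5 cube at (8.5, 11) misses the remaining region (no effect); the 5.5×15 cube at (-4, 2) partially overlaps it — only the 5.25 mm² overlap (of its 82.50 mm²) is removed, clipping the outline; the 13×14.5 cube at (-1, 9) misses the remaining region (no effect) — area = 60.75 mm². At z = 4.16: the 12×5.5 cube contributes its full rectangle (area 66.00 mm²); the cube at (8.5, 11) is present — its section is the full 18.5×21.5 rectangle (area 397.75 mm²); the cube at (-4, 2) is present — its section is the full 5.5×15 rectangle (area 82.50 mm²); the cube at (-1, 9) does not reach this height (z outside [-2, 4]); Taking the first minus the rest: starting from the 12×5.5 cube (66.00 mm²), the 18.5×21.5 cube at (8.5, 11) misses the remaining region (no effect); the 5.5×15 cube at (-4, 2) partially overlaps it — only the 5.25 mm² overlap (of its 82.50 mm²) is removed, clipping the outline — area = 60.75 mm². Checking containment: the cross-section at z = 4.16 is a subset of the cross-section at z = 2.88.

entirely on top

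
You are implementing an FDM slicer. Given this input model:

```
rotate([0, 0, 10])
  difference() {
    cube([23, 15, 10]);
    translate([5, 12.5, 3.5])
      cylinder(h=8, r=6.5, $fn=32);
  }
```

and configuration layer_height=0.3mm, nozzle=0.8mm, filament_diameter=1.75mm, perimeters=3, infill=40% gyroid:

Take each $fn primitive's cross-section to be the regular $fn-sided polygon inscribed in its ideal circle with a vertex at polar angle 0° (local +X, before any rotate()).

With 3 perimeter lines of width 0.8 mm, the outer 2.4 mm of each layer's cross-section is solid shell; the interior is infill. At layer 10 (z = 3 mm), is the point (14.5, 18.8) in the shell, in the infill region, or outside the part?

At z = 3 mm: the cube (footprint 23×15) is included at this height; the cylinder at (5, 12.5) is absent (z outside [3.5, 11.5]); Subtracting the remaining from the first: none of the subtracted shapes is present at this height, so the 23×15 cube is unchanged — 1 connected region; (rotated 10° about Z; rotation is an isometry so areas/perimeters/island counts are preserved). Overall, the cross-section is a single solid region. Undo the 10° rotation: the query point maps to (17.544, 15.996) in the un-rotated model frame. The nearest boundary edge runs (23.00, 15.00)→(0.00, 15.00); distance from the point to it = 1.00 mm. The point is not inside any of the regions above, so it lies outside the cross-section (1.00 mm from the nearest boundary).

outside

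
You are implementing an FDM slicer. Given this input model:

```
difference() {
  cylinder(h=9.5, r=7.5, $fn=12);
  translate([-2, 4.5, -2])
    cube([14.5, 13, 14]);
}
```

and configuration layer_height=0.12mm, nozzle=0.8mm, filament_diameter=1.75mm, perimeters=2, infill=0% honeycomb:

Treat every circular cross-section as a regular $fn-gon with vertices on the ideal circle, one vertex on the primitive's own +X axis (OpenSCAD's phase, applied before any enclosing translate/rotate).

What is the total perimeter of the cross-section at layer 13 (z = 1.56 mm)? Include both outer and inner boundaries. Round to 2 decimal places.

48.02 mm

At z = 1.56 mm: the r=7.5 cylinder contributes a regular 12-gon of circumradius 7.5 (perimeter = 2·12·7.500·sin(180°/12) = 46.59 mm); the cube at (-2, 4.5) (footprint 14.5×13) is included at this height (perimeter 55.00 mm); Subtracting the remaining from the first: starting from the r=7.5 cylinder, the 14.5×13 cube at (-2, 4.5) partially overlaps it — only the 16.82 mm² overlap (of its 188.50 mm²) is removed, clipping the outline — boundary = 48.02 mm. Overall, the cross-section is a single solid region. Total boundary length (outer) = 48.02 mm.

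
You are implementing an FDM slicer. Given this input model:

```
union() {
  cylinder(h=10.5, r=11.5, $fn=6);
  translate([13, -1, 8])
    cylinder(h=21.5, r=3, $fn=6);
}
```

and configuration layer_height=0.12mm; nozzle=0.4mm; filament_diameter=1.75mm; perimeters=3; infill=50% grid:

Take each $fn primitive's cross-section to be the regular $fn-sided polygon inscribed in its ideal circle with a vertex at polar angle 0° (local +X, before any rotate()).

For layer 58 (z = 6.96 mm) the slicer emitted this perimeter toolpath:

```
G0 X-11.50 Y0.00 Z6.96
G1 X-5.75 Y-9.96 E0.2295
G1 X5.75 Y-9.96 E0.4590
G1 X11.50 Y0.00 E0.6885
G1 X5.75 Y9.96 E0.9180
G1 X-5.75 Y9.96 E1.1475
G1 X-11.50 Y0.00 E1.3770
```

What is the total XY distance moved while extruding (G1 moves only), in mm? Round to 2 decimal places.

Sum the Euclidean lengths of each G1 segment: total = 69.00 mm.

69.00 mm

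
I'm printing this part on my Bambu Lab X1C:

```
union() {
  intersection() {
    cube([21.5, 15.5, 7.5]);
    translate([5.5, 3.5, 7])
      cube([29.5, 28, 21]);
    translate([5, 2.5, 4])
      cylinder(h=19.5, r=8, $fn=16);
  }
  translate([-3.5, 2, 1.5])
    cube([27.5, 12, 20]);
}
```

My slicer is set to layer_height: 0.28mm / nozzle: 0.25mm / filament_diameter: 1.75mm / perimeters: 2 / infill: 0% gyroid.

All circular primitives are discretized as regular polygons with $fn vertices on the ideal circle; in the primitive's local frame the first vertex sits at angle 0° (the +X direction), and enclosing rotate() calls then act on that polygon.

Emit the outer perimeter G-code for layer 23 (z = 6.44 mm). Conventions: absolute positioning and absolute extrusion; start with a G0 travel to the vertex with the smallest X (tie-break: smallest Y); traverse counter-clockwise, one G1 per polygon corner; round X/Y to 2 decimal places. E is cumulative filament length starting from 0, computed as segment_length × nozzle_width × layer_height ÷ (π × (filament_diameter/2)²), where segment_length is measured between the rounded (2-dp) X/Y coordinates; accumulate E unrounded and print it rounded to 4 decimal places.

G0 X-3.50 Y2.00 Z6.44
G1 X24.00 Y2.00 E0.8003
G1 X24.00 Y14.00 E1.1496
G1 X-3.50 Y14.00 E1.9499
G1 X-3.50 Y2.00 E2.2991

At z = 6.44 mm: the cube (footprint 21.5×15.5) is included at this height; the cube at (5.5, 3.5) is absent (z outside [7, 28]); the cylinder at (5, 2.5): section is a regular 16-gon, circumradius r=8; Keeping only the common overlap: at least one operand is absent at this height, so nothing remains; the 27.5×12 cube at (-3.5, 2) contributes its full rectangle; Taking the union: only the 27.5×12 cube at (-3.5, 2) is present, so the union is just that shape — 1 connected region. The outline is a single polygon with 4 vertices. Extrusion per mm of travel: 0.25 × 0.28 / (π × 0.875²) = 0.029103. Accumulating E over each segment gives final E = 2.2991.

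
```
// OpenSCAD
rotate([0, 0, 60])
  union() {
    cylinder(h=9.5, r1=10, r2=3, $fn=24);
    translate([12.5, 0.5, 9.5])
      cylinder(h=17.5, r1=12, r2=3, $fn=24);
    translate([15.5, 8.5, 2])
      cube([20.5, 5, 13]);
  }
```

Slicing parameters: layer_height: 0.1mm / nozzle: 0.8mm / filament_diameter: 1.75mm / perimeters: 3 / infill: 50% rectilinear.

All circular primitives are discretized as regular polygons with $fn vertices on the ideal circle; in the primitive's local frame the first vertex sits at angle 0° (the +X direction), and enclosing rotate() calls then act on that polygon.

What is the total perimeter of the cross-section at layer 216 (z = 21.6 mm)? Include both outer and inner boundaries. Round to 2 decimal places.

At z = 21.6 mm: the cone is absent (z outside [0, 9.5]); the cone at (12.5, 0.5): at t=0.691 of its height the radius interpolates to r₁+(r₂−r₁)t = 5.777, giving a regular 24-gon of that circumradius (perimeter = 2·24·5.777·sin(180°/24) = 36.20 mm); the cube at (15.5, 8.5) is absent (z outside [2, 15]); Merging all regions: only the cone at (12.5, 0.5) is present, so the union is just that shape — boundary = 36.20 mm; (rotated 60° about Z; rotation is an isometry so areas/perimeters/island counts are preserved). Overall, the cross-section is a single solid region. Total boundary length (outer) = 36.20 mm.

36.20 mm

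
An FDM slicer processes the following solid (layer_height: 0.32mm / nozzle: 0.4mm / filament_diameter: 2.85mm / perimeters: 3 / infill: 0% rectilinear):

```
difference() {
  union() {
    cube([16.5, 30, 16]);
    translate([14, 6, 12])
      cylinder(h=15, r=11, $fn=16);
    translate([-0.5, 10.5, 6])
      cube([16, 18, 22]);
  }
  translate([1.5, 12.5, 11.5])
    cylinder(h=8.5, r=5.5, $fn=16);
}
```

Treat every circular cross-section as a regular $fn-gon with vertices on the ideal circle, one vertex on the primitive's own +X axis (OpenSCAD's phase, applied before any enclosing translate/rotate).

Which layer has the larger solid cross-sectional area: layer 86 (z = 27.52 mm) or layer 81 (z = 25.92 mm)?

layer 81 (z = 25.92 mm)

Layer 86 (z = 27.52): the cube does not reach this height (z outside [0, 16]); the cylinder at (14, 6) is absent (z outside [12, 27]); the cube at (-0.5, 10.5) is present — its section is the full 16×18 rectangle (area 288.00 mm²); Combining (union): only the 16×18 cube at (-0.5, 10.5) is present, so the union is just that shape — area = 288.00 mm²; the cylinder at (1.5, 12.5) is absent (z outside [11.5, 20]); Subtracting the remaining from the first: none of the subtracted shapes is present at this height, so the result so far is unchanged — area = 288.00 mm². So its area = 288.00 mm². Layer 81 (z = 25.92): the cube is absent (z outside [0, 16]); the r=11 cylinder at (14, 6) contributes a regular 16-gon of circumradius 11 (area = (16/2)·11.000²·sin(360°/16) = 370.44 mm²); the cube at (-0.5, 10.5) is present — its section is the full 16×18 rectangle (area 288.00 mm²); Taking the union: the regions partially overlap — summed areas 658.44 mm² minus the doubly-counted overlap 54.67 mm² gives 603.77 mm² — area = 603.77 mm²; the cylinder at (1.5, 12.5) is absent (z outside [11.5, 20]); Subtracting the remaining from the first: none of the subtracted shapes is present at this height, so the result so far is unchanged — area = 603.77 mm². So its area = 603.77 mm². Layer 81 is larger (603.77 vs 288.00 mm²).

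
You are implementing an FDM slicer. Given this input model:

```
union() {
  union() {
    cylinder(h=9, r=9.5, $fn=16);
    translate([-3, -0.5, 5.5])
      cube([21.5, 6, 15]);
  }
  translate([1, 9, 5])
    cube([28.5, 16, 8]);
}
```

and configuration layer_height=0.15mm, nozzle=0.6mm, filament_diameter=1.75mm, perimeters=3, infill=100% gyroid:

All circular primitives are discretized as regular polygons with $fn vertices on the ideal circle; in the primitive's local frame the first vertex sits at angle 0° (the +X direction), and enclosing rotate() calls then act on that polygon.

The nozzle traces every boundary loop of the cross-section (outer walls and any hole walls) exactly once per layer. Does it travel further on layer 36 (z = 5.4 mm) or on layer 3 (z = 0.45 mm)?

layer 36 (z = 5.4 mm)

Layer 36 (z = 5.4): the cylinder: section is a regular 16-gon, circumradius r=9.5 (perimeter = 2·16·9.500·sin(180°/16) = 59.31 mm); the cube at (-3, -0.5) does not reach this height (z outside [5.5, 20.5]); Merging all regions: only the r=9.5 cylinder is present, so the union is just that shape — boundary = 59.31 mm; the 28.5×16 cube at (1, 9) contributes its full rectangle (perimeter 89.00 mm); Combining (union): the regions partially overlap (shared area 0.23 mm²), so the edge portions inside another operand are dropped and the merged outline is re-measured after clipping — boundary = 144.95 mm. So its perimeter = 144.95 mm. Layer 3 (z = 0.45): the r=9.5 cylinder contributes a regular 16-gon of circumradius 9.5 (perimeter = 2·16·9.500·sin(180°/16) = 59.31 mm); the cube at (-3, -0.5) does not reach this height (z outside [5.5, 20.5]); Merging all regions: only the r=9.5 cylinder is present, so the union is just that shape — boundary = 59.31 mm; the cube at (1, 9) is absent (z outside [5, 13]); Merging all regions: only that combined region is present, so the union is just that shape — boundary = 59.31 mm. So its perimeter = 59.31 mm. Layer 36 is larger (144.95 vs 59.31 mm).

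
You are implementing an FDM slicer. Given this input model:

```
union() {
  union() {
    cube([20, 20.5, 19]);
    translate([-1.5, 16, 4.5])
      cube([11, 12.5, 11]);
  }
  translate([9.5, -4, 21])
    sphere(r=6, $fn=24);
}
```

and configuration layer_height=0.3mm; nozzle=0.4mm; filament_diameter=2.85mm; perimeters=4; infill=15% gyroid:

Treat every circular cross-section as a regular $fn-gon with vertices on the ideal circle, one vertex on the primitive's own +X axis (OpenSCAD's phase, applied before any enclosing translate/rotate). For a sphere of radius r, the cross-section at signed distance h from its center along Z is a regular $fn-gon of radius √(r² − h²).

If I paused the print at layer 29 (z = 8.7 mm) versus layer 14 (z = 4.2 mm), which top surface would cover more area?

Layer 29 (z = 8.7): the 20×20.5 cube contributes its full rectangle (area 410.00 mm²); the 11×12.5 cube at (-1.5, 16) contributes its full rectangle (area 137.50 mm²); Combining (union): the regions partially overlap — summed areas 547.50 mm² minus the doubly-counted overlap 42.75 mm² gives 504.75 mm² — area = 504.75 mm²; the sphere at (9.5, -4) is not intersected at this z (|z−center|=12.300 > r=6); Combining (union): only the result so far is present, so the union is just that shape — area = 504.75 mm². So its area = 504.75 mm². Layer 14 (z = 4.2): the 20×20.5 cube contributes its full rectangle (area 410.00 mm²); the cube at (-1.5, 16) does not reach this height (z outside [4.5, 15.5]); Merging all regions: only the 20×20.5 cube is present, so the union is just that shape — area = 410.00 mm²; the sphere at (9.5, -4) does not reach this height (|z−center|=16.800 > r=6); Merging all regions: only that combined region is present, so the union is just that shape — area = 410.00 mm². So its area = 410.00 mm². Layer 29 is larger (504.75 vs 410.00 mm²).

layer 29 (z = 8.7 mm)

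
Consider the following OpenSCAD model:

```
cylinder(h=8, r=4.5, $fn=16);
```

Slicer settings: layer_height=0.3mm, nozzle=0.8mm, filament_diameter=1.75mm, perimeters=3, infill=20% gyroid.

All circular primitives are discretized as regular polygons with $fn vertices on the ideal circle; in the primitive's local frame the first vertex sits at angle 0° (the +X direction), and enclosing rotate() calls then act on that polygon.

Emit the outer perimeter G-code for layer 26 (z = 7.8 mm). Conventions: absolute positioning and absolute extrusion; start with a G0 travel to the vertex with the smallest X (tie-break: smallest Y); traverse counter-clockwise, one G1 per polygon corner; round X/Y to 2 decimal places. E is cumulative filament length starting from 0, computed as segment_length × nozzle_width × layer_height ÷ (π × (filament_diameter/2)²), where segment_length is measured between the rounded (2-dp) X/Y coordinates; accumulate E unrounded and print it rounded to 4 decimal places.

At z = 7.8 mm: the r=4.5 cylinder gives a regular 16-gon of circumradius 4.5 (constant along its height). The outline is a single polygon with 16 vertices. Extrusion per mm of travel: 0.8 × 0.3 / (π × 0.875²) = 0.099780. Accumulating E over each segment gives final E = 2.8032.

G0 X-4.50 Y0.00 Z7.80
G1 X-4.16 Y-1.72 E0.1749
G1 X-3.18 Y-3.18 E0.3504
G1 X-1.72 Y-4.16 E0.5259
G1 X0.00 Y-4.50 E0.7008
G1 X1.72 Y-4.16 E0.8757
G1 X3.18 Y-3.18 E1.0512
G1 X4.16 Y-1.72 E1.2266
G1 X4.50 Y0.00 E1.4016
G1 X4.16 Y1.72 E1.5765
G1 X3.18 Y3.18 E1.7520
G1 X1.72 Y4.16 E1.9274
G1 X0.00 Y4.50 E2.1024
G1 X-1.72 Y4.16 E2.2773
G1 X-3.18 Y3.18 E2.4528
G1 X-4.16 Y1.72 E2.6282
G1 X-4.50 Y0.00 E2.8032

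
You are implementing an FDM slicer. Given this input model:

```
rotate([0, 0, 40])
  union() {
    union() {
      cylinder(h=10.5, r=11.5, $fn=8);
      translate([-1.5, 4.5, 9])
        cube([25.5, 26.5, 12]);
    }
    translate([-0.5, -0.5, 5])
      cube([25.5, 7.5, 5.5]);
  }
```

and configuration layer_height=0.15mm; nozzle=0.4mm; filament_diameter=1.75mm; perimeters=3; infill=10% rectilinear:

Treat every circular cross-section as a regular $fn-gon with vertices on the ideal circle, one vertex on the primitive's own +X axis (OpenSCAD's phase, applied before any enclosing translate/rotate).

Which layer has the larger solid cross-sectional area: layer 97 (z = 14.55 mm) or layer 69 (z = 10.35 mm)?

Layer 97 (z = 14.55): the cylinder does not reach this height (z outside [0, 10.5]); the 25.5×26.5 cube at (-1.5, 4.5) contributes its full rectangle (area 675.75 mm²); Taking the union: only the 25.5×26.5 cube at (-1.5, 4.5) is present, so the union is just that shape — area = 675.75 mm²; the cube at (-0.5, -0.5) is absent (z outside [5, 10.5]); Taking the union: only the result so far is present, so the union is just that shape — area = 675.75 mm²; (rotated 40° about Z; rotation is an isometry so areas/perimeters/island counts are preserved). So its area = 675.75 mm². Layer 69 (z = 10.35): the cylinder: section is a regular 8-gon, circumradius r=11.5 (area = (8/2)·11.500²·sin(360°/8) = 374.06 mm²); the 25.5×26.5 cube at (-1.5, 4.5) contributes its full rectangle (area 675.75 mm²); Combining (union): the regions partially overlap — summed areas 1049.81 mm² minus the doubly-counted overlap 55.99 mm² gives 993.82 mm² — area = 993.82 mm²; the cube at (-0.5, -0.5) is present — its section is the full 25.5×7.5 rectangle (area 191.25 mm²); Merging all regions: the regions partially overlap — summed areas 1185.07 mm² minus the doubly-counted overlap 117.00 mm² gives 1068.06 mm² — area = 1068.06 mm²; (whole slice rotated 40° about Z — lengths, areas and connectivity unchanged). So its area = 1068.06 mm². Layer 69 is larger (1068.06 vs 675.75 mm²).

layer 69 (z = 10.35 mm)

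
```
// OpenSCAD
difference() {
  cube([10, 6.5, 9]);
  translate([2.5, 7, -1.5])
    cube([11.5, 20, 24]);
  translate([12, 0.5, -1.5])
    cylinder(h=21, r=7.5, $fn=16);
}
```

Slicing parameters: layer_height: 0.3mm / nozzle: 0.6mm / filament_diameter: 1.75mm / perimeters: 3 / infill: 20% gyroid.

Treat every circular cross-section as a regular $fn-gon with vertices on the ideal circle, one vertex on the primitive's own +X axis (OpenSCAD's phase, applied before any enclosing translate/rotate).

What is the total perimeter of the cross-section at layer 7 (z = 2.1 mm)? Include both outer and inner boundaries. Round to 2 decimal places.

At z = 2.1 mm: the cube (footprint 10×6.5) is included at this height (perimeter 33.00 mm); the cube at (2.5, 7) is present — its section is the full 11.5×20 rectangle (perimeter 63.00 mm); the r=7.5 cylinder at (12, 0.5) gives a regular 16-gon of circumradius 7.5 (constant along its height) (perimeter = 2·16·7.500·sin(180°/16) = 46.82 mm); Taking the first minus the rest: starting from the 10×6.5 cube, the 11.5×20 cube at (2.5, 7) misses the remaining region (no effect); the r=7.5 cylinder at (12, 0.5) partially overlaps it — only the 29.65 mm² overlap (of its 172.21 mm²) is removed, clipping the outline — boundary = 26.46 mm. Overall, the cross-section is a single solid region. Total boundary length (outer) = 26.46 mm.

26.46 mm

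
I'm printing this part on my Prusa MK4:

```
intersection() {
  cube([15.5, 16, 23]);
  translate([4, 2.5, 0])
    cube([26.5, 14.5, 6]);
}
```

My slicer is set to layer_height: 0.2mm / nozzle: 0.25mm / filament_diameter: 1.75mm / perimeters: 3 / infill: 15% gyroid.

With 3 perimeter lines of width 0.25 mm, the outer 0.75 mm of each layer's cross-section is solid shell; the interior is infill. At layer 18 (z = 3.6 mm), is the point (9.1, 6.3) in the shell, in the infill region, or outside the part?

At z = 3.6 mm: the cube (footprint 15.5×16) is included at this height; the cube at (4, 2.5) is present — its section is the full 26.5×14.5 rectangle; Taking the intersection: the 26.5×14.5 cube at (4, 2.5) partially overlaps the 15.5×16 cube; clipping to the common part keeps 155.25 mm² — 1 connected region. Overall, the cross-section is a single solid region. The nearest boundary edge runs (15.50, 2.50)→(4.00, 2.50); distance from the point to it = 3.80 mm. The point is inside the cross-section and 3.80 mm from the nearest boundary — more than the 0.75 mm shell width (3 × 0.25), so it's in the infill interior.

infill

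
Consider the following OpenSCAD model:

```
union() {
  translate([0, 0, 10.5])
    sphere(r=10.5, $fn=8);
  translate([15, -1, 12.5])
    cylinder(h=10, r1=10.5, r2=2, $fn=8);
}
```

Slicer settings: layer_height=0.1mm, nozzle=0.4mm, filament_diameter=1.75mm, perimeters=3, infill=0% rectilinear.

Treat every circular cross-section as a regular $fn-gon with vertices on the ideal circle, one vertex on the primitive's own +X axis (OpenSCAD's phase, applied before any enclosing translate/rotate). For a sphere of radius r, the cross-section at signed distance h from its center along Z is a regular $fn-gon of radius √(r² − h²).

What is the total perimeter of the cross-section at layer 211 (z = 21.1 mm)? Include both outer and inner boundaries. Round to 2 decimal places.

At z = 21.1 mm: the sphere does not reach this height (|z−center|=10.600 > r=10.5); the cone at (15, -1): at t=0.860 of its height the radius interpolates to r₁+(r₂−r₁)t = 3.190, giving a regular 8-gon of that circumradius (perimeter = 2·8·3.190·sin(180°/8) = 19.53 mm); Combining (union): only the cone at (15, -1) is present, so the union is just that shape — boundary = 19.53 mm. Overall, the cross-section is a single solid region. Total boundary length (outer) = 19.53 mm.

19.53 mm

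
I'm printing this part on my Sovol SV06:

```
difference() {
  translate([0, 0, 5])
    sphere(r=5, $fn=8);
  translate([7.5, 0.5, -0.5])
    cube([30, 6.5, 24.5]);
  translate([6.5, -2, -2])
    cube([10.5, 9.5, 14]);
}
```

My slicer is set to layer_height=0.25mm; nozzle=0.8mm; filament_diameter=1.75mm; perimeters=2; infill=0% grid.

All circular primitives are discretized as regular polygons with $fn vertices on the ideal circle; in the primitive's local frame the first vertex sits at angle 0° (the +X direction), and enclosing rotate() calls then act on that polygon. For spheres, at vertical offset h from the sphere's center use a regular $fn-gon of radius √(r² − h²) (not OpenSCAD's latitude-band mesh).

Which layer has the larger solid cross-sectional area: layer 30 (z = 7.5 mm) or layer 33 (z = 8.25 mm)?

layer 30 (z = 7.5 mm)

Layer 30 (z = 7.5): the sphere: section is a regular 8-gon, circumradius = √(r²−h²) = √(5²−2.5²) = 4.330 (area = (8/2)·4.330²·sin(360°/8) = 53.03 mm²); the 30×6.5 cube at (7.5, 0.5) contributes its full rectangle (area 195.00 mm²); the cube at (6.5, -2) (footprint 10.5×9.5) is included at this height (area 99.75 mm²); Subtracting the remaining from the first: starting from the r=5 sphere (53.03 mm²), the 30×6.5 cube at (7.5, 0.5) misses the remaining region (no effect); the 10.5×9.5 cube at (6.5, -2) misses the remaining region (no effect) — area = 53.03 mm². So its area = 53.03 mm². Layer 33 (z = 8.25): the r=5 sphere slices to a regular 8-gon of circumradius 3.800 (√(r²−h²) with h=3.25 from center) (area = (8/2)·3.800²·sin(360°/8) = 40.84 mm²); the cube at (7.5, 0.5) is present — its section is the full 30×6.5 rectangle (area 195.00 mm²); the 10.5×9.5 cube at (6.5, -2) contributes its full rectangle (area 99.75 mm²); Taking the first minus the rest: starting from the r=5 sphere (40.84 mm²), the 30×6.5 cube at (7.5, 0.5) misses the remaining region (no effect); the 10.5×9.5 cube at (6.5, -2) misses the remaining region (no effect) — area = 40.84 mm². So its area = 40.84 mm². Layer 30 is larger (53.03 vs 40.84 mm²).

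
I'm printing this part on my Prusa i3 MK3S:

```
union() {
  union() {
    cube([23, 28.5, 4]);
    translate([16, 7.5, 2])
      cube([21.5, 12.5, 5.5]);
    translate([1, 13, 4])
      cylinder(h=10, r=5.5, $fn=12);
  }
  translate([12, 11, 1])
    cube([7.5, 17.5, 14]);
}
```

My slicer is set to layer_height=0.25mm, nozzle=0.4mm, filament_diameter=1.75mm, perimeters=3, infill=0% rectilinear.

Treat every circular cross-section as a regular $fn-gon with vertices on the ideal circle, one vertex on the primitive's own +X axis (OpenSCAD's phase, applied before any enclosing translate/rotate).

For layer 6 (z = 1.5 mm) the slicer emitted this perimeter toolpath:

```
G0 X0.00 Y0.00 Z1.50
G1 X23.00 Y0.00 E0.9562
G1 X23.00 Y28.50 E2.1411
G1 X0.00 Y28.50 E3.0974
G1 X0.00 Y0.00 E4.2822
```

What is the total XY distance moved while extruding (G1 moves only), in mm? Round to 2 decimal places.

103.00 mm

Sum the Euclidean lengths of each G1 segment: total = 103.00 mm.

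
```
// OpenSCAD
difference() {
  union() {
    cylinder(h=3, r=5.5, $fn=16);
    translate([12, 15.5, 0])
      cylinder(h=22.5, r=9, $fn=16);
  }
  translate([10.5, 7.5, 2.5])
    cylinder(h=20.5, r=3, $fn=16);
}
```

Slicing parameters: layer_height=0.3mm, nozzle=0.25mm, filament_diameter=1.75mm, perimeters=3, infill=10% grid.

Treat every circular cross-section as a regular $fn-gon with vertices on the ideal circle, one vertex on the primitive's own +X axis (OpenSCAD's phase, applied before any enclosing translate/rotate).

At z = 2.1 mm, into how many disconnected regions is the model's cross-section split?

At z = 2.1 mm: the r=5.5 cylinder contributes a regular 16-gon of circumradius 5.5; the r=9 cylinder at (12, 15.5) gives a regular 16-gon of circumradius 9 (constant along its height); Taking the union: the 2 present regions are separate (no shared area or edge), so areas and boundary lengths simply add and each stays a separate island — 2 connected regions; the cylinder at (10.5, 7.5) is absent (z outside [2.5, 23]); Taking the first minus the rest: none of the subtracted shapes is present at this height, so that combined region is unchanged — 2 connected regions. The result has 2 disconnected regions.

2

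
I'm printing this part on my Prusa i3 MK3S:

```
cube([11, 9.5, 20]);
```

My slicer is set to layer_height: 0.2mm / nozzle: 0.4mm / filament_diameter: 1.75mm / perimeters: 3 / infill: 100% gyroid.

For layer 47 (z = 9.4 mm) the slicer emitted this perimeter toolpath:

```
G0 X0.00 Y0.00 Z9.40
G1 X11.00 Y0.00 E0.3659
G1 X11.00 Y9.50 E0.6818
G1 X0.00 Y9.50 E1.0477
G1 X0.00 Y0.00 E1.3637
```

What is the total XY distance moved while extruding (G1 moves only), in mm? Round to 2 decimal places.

Sum the Euclidean lengths of each G1 segment: total = 41.00 mm.

41.00 mm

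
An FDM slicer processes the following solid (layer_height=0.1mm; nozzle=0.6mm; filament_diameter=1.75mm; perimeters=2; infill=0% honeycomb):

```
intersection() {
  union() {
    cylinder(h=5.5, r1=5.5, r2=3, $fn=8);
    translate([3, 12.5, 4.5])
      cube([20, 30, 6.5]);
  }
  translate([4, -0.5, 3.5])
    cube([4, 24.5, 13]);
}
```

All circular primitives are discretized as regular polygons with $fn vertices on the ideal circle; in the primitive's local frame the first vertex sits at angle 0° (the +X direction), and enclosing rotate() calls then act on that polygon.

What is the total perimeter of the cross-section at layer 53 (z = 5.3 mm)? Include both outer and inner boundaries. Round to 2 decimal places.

31.00 mm

At z = 5.3 mm: the cone (r1=5.5→r2=3) has section circumradius 3.091 here — a regular 8-gon (perimeter = 2·8·3.091·sin(180°/8) = 18.93 mm); the cube at (3, 12.5) is present — its section is the full 20×30 rectangle (perimeter 100.00 mm); Taking the union: the 2 present regions are separate (no shared area or edge), so areas and boundary lengths simply add and each stays a separate island — boundary = 118.93 mm; the 4×24.5 cube at (4, -0.5) contributes its full rectangle (perimeter 57.00 mm); After intersecting: the 4×24.5 cube at (4, -0.5) partially overlaps the result so far; clipping to the common part keeps 46.00 mm² — boundary = 31.00 mm. Overall, the cross-section is a single solid region. Total boundary length (outer) = 31.00 mm.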